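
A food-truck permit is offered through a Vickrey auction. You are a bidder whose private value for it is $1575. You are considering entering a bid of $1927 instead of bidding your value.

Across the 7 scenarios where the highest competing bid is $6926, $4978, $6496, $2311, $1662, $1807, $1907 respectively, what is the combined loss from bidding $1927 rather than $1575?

The deviation costs you only when the competing bid falls strictly between $1575 and $1927; elsewhere both bids give the same outcome.
$6926: outcomes coincide → loss $0.
$4978: outcomes coincide → loss $0.
$6496: outcomes coincide → loss $0.
$2311: outcomes coincide → loss $0.
$1662: truthful payoff $0, deviation payoff −$87 → loss $87.
$1807: truthful payoff $0, deviation payoff −$232 → loss $232.
$1907: truthful payoff $0, deviation payoff −$332 → loss $332.
Total loss = $87 + $232 + $332 = $651.

$651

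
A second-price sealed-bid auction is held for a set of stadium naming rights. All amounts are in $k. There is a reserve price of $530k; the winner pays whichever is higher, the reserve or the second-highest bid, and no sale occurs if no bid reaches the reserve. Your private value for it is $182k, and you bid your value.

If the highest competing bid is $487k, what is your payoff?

$0k

Your bid $182k is below the highest competing bid $487k, so you lose. Payoff $0k.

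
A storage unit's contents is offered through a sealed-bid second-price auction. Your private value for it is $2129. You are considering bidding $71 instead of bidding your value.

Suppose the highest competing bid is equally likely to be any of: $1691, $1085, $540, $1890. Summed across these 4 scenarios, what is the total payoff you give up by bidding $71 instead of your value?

The deviation costs you only when the competing bid falls strictly between $71 and $2129; elsewhere both bids give the same outcome.
$1691: truthful payoff $438, deviation payoff $0 → loss $438.
$1085: truthful payoff $1044, deviation payoff $0 → loss $1044.
$540: truthful payoff $1589, deviation payoff $0 → loss $1589.
$1890: truthful payoff $239, deviation payoff $0 → loss $239.
Total loss = $438 + $1044 + $1589 + $239 = $3310.
Truthful bidding weakly dominates here: raising your bid can only win items priced above your value, and lowering it can only forfeit items priced below.

$3310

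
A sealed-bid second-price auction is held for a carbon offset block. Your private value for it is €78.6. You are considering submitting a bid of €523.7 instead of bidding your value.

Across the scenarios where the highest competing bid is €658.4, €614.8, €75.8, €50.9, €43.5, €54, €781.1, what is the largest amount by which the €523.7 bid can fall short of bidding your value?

€658.4: same outcome either way → loss €0.
€614.8: same outcome either way → loss €0.
€75.8: same outcome either way → loss €0.
€50.9: same outcome either way → loss €0.
€43.5: same outcome either way → loss €0.
€54: same outcome either way → loss €0.
€781.1: same outcome either way → loss €0.
Maximum loss: €0.

€0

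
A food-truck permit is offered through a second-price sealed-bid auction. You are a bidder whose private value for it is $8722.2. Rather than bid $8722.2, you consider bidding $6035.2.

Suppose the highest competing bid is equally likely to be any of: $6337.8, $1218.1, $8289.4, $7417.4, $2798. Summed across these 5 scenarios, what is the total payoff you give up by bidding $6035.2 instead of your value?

$4122

The deviation costs you only when the competing bid falls strictly between $6035.2 and $8722.2; elsewhere both bids give the same outcome.
$6337.8: truthful payoff $2384.4, deviation payoff $0 → loss $2384.4.
$1218.1: outcomes coincide → loss $0.
$8289.4: truthful payoff $432.8, deviation payoff $0 → loss $432.8.
$7417.4: truthful payoff $1304.8, deviation payoff $0 → loss $1304.8.
$2798: outcomes coincide → loss $0.
Total loss = $2384.4 + $432.8 + $1304.8 = $4122.
Because the price is fixed by the runner-up's bid, deviating from your value can only change a good outcome into a bad one — never the reverse.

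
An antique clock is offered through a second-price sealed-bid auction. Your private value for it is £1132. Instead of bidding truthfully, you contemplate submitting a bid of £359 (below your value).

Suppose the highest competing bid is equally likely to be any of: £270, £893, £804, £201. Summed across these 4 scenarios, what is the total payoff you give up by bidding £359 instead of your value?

£567

The deviation costs you only when the competing bid falls strictly between £359 and £1132; elsewhere both bids give the same outcome.
£270: outcomes coincide → loss £0.
£893: truthful payoff £239, deviation payoff £0 → loss £239.
£804: truthful payoff £328, deviation payoff £0 → loss £328.
£201: outcomes coincide → loss £0.
Total loss = £239 + £328 = £567.
In a second-price auction your bid sets only whether you win, not what you pay, so bidding your true value is weakly dominant.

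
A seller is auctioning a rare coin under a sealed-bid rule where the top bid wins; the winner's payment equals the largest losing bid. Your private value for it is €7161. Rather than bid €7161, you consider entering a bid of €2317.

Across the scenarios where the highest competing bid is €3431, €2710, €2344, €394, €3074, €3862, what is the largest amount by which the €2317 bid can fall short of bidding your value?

€3431: truthful gives €3730, deviation gives €0 → loss €3730.
€2710: truthful gives €4451, deviation gives €0 → loss €4451.
€2344: truthful gives €4817, deviation gives €0 → loss €4817.
€394: same outcome either way → loss €0.
€3074: truthful gives €4087, deviation gives €0 → loss €4087.
€3862: truthful gives €3299, deviation gives €0 → loss €3299.
Maximum loss: €4817.

€4817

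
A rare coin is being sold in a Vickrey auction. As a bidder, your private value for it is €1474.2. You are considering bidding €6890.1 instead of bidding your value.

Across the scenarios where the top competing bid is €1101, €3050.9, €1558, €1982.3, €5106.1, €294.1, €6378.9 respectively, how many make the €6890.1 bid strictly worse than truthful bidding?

5

The deviation hurts exactly when the highest competing bid lies strictly between €1474.2 and €6890.1 — overbidding then wins at a price above your value.
€1101: below both → same outcome either way.
€3050.9: inside the interval → strictly worse (loss €1576.7).
€1558: inside the interval → strictly worse (loss €83.8).
€1982.3: inside the interval → strictly worse (loss €508.1).
€5106.1: inside the interval → strictly worse (loss €3631.9).
€294.1: below both → same outcome either way.
€6378.9: inside the interval → strictly worse (loss €4904.7).
Count: 5.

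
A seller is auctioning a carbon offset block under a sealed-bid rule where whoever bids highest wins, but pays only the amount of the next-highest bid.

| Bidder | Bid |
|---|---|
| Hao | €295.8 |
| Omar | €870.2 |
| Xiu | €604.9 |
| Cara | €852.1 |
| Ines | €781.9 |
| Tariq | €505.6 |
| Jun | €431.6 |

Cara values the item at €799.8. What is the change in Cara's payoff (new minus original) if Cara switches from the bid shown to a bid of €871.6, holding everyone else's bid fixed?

−€70.4

The highest bid among the other bidders is €870.2; Cara's bid doesn't change that.
Original bid €852.1: Cara is not highest (top rival bid is €870.2); payoff €0.
Alternative bid €871.6: Cara is highest, pays the top rival bid €870.2; payoff €799.8 − €870.2 = −€70.4.
Change in payoff = −€70.4 − (€0) = −€70.4.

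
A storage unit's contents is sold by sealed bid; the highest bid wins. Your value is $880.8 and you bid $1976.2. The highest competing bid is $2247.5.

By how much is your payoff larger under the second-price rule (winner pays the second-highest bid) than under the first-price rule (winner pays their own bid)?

Your bid $1976.2 is below $2247.5, so you lose under either rule.
Payoff is $0 in both cases; difference = $0.

$0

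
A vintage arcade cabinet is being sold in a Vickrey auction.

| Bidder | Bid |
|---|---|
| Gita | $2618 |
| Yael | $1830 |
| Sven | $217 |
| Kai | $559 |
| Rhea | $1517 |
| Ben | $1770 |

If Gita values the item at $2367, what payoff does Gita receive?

$537

Highest bid: Gita at $2618, so Gita wins.
Second-highest bid: Yael at $1830 — that is the price the winner pays.
Gita's payoff = value − price = $2367 − $1830 = $537.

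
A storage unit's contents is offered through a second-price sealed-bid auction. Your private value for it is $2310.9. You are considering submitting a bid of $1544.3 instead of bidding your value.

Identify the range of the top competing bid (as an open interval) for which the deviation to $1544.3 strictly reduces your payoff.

If the competing bid is below $1544.3, both bids win at the same price — no difference.
If it is above $2310.9, both bids lose — no difference.
If it lies strictly between $1544.3 and $2310.9, bidding your value wins at a price below your value (positive payoff) while bidding $1544.3 loses (payoff 0).
So the deviation strictly hurts on the open interval ($1544.3, $2310.9).
Truthful bidding weakly dominates here: raising your bid can only win items priced above your value, and lowering it can only forfeit items priced below.

($1544.3, $2310.9)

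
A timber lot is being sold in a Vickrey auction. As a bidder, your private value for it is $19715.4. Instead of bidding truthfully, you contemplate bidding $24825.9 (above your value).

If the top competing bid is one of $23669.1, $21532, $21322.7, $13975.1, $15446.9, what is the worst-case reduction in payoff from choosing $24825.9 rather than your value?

$3953.7

$23669.1: truthful gives $0, deviation gives −$3953.7 → loss $3953.7.
$21532: truthful gives $0, deviation gives −$1816.6 → loss $1816.6.
$21322.7: truthful gives $0, deviation gives −$1607.3 → loss $1607.3.
$13975.1: same outcome either way → loss $0.
$15446.9: same outcome either way → loss $0.
Maximum loss: $3953.7.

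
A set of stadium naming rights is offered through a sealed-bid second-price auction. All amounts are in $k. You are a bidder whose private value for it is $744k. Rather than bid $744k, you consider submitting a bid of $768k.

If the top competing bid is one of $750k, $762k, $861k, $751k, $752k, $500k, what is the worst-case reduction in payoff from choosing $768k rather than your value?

$750k: truthful gives $0k, deviation gives −$6k → loss $6k.
$762k: truthful gives $0k, deviation gives −$18k → loss $18k.
$861k: same outcome either way → loss $0k.
$751k: truthful gives $0k, deviation gives −$7k → loss $7k.
$752k: truthful gives $0k, deviation gives −$8k → loss $8k.
$500k: same outcome either way → loss $0k.
Maximum loss: $18k.

$18k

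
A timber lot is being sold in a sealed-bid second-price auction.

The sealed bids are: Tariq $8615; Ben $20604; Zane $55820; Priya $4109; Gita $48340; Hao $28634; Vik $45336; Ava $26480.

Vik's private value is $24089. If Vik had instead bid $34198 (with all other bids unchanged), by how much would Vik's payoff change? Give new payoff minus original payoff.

$0

The highest bid among the other bidders is $55820; Vik's bid doesn't change that.
Original bid $45336: Vik is not highest (top rival bid is $55820); payoff $0.
Alternative bid $34198: Vik is not highest (top rival bid is $55820); payoff $0.
Change in payoff = $0 − ($0) = $0.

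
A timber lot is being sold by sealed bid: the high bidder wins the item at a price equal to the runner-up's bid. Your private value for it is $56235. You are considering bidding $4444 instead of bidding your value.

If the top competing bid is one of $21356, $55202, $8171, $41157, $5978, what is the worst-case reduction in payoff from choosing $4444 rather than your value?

$21356: truthful gives $34879, deviation gives $0 → loss $34879.
$55202: truthful gives $1033, deviation gives $0 → loss $1033.
$8171: truthful gives $48064, deviation gives $0 → loss $48064.
$41157: truthful gives $15078, deviation gives $0 → loss $15078.
$5978: truthful gives $50257, deviation gives $0 → loss $50257.
Maximum loss: $50257.

$50257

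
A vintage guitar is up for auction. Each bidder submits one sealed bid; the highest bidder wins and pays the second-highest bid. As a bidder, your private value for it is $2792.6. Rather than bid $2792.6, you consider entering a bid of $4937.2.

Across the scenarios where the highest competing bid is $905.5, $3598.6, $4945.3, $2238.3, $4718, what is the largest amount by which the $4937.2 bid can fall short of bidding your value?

$1925.4

$905.5: same outcome either way → loss $0.
$3598.6: truthful gives $0, deviation gives −$806 → loss $806.
$4945.3: same outcome either way → loss $0.
$2238.3: same outcome either way → loss $0.
$4718: truthful gives $0, deviation gives −$1925.4 → loss $1925.4.
Maximum loss: $1925.4.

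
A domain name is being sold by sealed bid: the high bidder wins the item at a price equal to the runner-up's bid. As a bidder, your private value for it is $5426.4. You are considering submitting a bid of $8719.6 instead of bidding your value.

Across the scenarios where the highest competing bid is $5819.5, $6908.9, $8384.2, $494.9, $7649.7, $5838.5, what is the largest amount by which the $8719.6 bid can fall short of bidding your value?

$2957.8

$5819.5: truthful gives $0, deviation gives −$393.1 → loss $393.1.
$6908.9: truthful gives $0, deviation gives −$1482.5 → loss $1482.5.
$8384.2: truthful gives $0, deviation gives −$2957.8 → loss $2957.8.
$494.9: same outcome either way → loss $0.
$7649.7: truthful gives $0, deviation gives −$2223.3 → loss $2223.3.
$5838.5: truthful gives $0, deviation gives −$412.1 → loss $412.1.
Maximum loss: $2957.8.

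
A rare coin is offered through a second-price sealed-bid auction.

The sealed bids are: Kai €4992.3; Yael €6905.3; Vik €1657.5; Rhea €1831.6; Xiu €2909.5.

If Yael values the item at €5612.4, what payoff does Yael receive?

Highest bid: Yael at €6905.3, so Yael wins.
Second-highest bid: Kai at €4992.3 — that is the price the winner pays.
Yael's payoff = value − price = €5612.4 − €4992.3 = €620.1.

€620.1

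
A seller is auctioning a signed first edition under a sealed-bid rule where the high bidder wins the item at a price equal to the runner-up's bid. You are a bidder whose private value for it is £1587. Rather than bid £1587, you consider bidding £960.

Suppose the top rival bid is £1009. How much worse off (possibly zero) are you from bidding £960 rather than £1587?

Bidding your value £1587: you win (since £1587 > £1009) and pay £1009. Payoff £578.
Bidding £960: you lose. Payoff £0.
The competing bid £1009 lies between your shaded bid and your value, so underbidding forfeits an item you could have won at a profitable price.
Loss from deviating = £578 − (£0) = £578.
Truthful bidding weakly dominates here: raising your bid can only win items priced above your value, and lowering it can only forfeit items priced below.

£578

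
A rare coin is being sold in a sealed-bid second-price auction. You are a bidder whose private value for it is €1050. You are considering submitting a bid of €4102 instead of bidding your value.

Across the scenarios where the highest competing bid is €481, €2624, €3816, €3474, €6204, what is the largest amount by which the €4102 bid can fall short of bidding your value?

€2766

€481: same outcome either way → loss €0.
€2624: truthful gives €0, deviation gives −€1574 → loss €1574.
€3816: truthful gives €0, deviation gives −€2766 → loss €2766.
€3474: truthful gives €0, deviation gives −€2424 → loss €2424.
€6204: same outcome either way → loss €0.
Maximum loss: €2766.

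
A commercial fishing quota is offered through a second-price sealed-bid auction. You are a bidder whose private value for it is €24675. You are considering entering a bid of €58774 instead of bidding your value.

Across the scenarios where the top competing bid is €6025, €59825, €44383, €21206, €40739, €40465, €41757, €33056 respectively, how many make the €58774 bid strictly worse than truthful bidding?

The deviation hurts exactly when the highest competing bid lies strictly between €24675 and €58774 — overbidding then wins at a price above your value.
€6025: below both → same outcome either way.
€59825: above both → same outcome either way.
€44383: inside the interval → strictly worse (loss €19708).
€21206: below both → same outcome either way.
€40739: inside the interval → strictly worse (loss €16064).
€40465: inside the interval → strictly worse (loss €15790).
€41757: inside the interval → strictly worse (loss €17082).
€33056: inside the interval → strictly worse (loss €8381).
Count: 5.

5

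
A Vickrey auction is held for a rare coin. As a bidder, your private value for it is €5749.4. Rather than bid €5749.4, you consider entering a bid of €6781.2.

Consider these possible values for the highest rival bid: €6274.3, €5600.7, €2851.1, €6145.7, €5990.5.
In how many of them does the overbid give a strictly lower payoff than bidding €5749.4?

The deviation hurts exactly when the highest competing bid lies strictly between €5749.4 and €6781.2 — overbidding then wins at a price above your value.
€6274.3: inside the interval → strictly worse (loss €524.9).
€5600.7: below both → same outcome either way.
€2851.1: below both → same outcome either way.
€6145.7: inside the interval → strictly worse (loss €396.3).
€5990.5: inside the interval → strictly worse (loss €241.1).
Count: 3.

3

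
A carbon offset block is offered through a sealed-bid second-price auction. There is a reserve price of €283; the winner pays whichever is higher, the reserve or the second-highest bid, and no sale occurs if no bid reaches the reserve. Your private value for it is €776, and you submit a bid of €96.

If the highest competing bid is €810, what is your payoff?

Your bid €96 is below the highest competing bid €810, so you lose. Payoff €0.

€0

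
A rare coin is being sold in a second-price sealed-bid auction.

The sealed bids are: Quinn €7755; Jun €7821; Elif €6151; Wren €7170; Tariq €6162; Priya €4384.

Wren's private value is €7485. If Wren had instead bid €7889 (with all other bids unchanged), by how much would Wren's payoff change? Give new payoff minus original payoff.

−€336

The highest bid among the other bidders is €7821; Wren's bid doesn't change that.
Original bid €7170: Wren is not highest (top rival bid is €7821); payoff €0.
Alternative bid €7889: Wren is highest, pays the top rival bid €7821; payoff €7485 − €7821 = −€336.
Change in payoff = −€336 − (€0) = −€336.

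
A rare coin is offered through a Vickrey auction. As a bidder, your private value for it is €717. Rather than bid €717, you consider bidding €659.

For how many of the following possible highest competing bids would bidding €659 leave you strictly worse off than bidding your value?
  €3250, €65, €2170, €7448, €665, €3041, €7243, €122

1

The deviation hurts exactly when the highest competing bid lies strictly between €659 and €717 — underbidding then forfeits a profitable win.
€3250: above both → same outcome either way.
€65: below both → same outcome either way.
€2170: above both → same outcome either way.
€7448: above both → same outcome either way.
€665: inside the interval → strictly worse (loss €52).
€3041: above both → same outcome either way.
€7243: above both → same outcome either way.
€122: below both → same outcome either way.
Count: 1.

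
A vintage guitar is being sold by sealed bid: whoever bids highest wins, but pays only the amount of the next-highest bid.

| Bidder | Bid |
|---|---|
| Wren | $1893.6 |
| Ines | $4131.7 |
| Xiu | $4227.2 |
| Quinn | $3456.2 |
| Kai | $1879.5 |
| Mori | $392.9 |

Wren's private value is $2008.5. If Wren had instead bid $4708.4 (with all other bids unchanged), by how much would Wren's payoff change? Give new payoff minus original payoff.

−$2218.7

The highest bid among the other bidders is $4227.2; Wren's bid doesn't change that.
Original bid $1893.6: Wren is not highest (top rival bid is $4227.2); payoff $0.
Alternative bid $4708.4: Wren is highest, pays the top rival bid $4227.2; payoff $2008.5 − $4227.2 = −$2218.7.
Change in payoff = −$2218.7 − ($0) = −$2218.7.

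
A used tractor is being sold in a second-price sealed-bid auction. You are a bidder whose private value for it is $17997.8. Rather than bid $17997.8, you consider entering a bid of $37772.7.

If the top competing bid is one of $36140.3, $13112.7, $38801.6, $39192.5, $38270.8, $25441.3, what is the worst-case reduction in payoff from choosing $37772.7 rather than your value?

$18142.5

$36140.3: truthful gives $0, deviation gives −$18142.5 → loss $18142.5.
$13112.7: same outcome either way → loss $0.
$38801.6: same outcome either way → loss $0.
$39192.5: same outcome either way → loss $0.
$38270.8: same outcome either way → loss $0.
$25441.3: truthful gives $0, deviation gives −$7443.5 → loss $7443.5.
Maximum loss: $18142.5.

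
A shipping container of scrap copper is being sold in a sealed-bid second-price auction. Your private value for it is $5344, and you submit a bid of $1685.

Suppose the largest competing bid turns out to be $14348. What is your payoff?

Your bid $1685 is below the highest competing bid $14348, so you lose.
A losing bidder pays nothing and receives nothing: payoff = $0.

$0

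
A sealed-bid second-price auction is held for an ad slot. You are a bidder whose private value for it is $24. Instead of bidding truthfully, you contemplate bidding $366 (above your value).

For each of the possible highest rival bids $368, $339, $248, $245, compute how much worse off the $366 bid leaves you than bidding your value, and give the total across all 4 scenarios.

$760

The deviation costs you only when the competing bid falls strictly between $24 and $366; elsewhere both bids give the same outcome.
$368: outcomes coincide → loss $0.
$339: truthful payoff $0, deviation payoff −$315 → loss $315.
$248: truthful payoff $0, deviation payoff −$224 → loss $224.
$245: truthful payoff $0, deviation payoff −$221 → loss $221.
Total loss = $315 + $224 + $221 = $760.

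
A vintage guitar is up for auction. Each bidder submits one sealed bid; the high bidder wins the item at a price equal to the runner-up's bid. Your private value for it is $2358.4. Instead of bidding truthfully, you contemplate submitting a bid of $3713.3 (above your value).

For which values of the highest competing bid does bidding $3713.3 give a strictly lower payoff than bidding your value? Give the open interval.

($2358.4, $3713.3)

If the competing bid is below $2358.4, both bids win at the same price — no difference.
If it is above $3713.3, both bids lose — no difference.
If it lies strictly between $2358.4 and $3713.3, bidding your value loses (payoff 0) while bidding $3713.3 wins at a price above your value (payoff negative).
So the deviation strictly hurts on the open interval ($2358.4, $3713.3).
Truthful bidding weakly dominates here: raising your bid can only win items priced above your value, and lowering it can only forfeit items priced below.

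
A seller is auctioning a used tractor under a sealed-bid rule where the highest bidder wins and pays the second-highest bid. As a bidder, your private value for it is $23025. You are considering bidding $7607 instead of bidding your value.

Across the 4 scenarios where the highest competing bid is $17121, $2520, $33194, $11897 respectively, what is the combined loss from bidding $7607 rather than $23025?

The deviation costs you only when the competing bid falls strictly between $7607 and $23025; elsewhere both bids give the same outcome.
$17121: truthful payoff $5904, deviation payoff $0 → loss $5904.
$2520: outcomes coincide → loss $0.
$33194: outcomes coincide → loss $0.
$11897: truthful payoff $11128, deviation payoff $0 → loss $11128.
Total loss = $5904 + $11128 = $17032.

$17032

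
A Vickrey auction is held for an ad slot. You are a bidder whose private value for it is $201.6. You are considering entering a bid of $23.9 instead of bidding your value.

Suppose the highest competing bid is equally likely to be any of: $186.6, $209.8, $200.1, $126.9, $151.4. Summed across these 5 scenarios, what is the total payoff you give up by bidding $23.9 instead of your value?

The deviation costs you only when the competing bid falls strictly between $23.9 and $201.6; elsewhere both bids give the same outcome.
$186.6: truthful payoff $15, deviation payoff $0 → loss $15.
$209.8: outcomes coincide → loss $0.
$200.1: truthful payoff $1.5, deviation payoff $0 → loss $1.5.
$126.9: truthful payoff $74.7, deviation payoff $0 → loss $74.7.
$151.4: truthful payoff $50.2, deviation payoff $0 → loss $50.2.
Total loss = $15 + $1.5 + $74.7 + $50.2 = $141.4.

$141.4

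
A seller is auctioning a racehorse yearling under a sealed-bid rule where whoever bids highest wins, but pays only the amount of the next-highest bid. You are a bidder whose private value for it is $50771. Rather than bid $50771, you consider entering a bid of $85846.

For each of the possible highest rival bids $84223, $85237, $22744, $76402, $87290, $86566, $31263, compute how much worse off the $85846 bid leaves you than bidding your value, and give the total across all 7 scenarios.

$93549

The deviation costs you only when the competing bid falls strictly between $50771 and $85846; elsewhere both bids give the same outcome.
$84223: truthful payoff $0, deviation payoff −$33452 → loss $33452.
$85237: truthful payoff $0, deviation payoff −$34466 → loss $34466.
$22744: outcomes coincide → loss $0.
$76402: truthful payoff $0, deviation payoff −$25631 → loss $25631.
$87290: outcomes coincide → loss $0.
$86566: outcomes coincide → loss $0.
$31263: outcomes coincide → loss $0.
Total loss = $33452 + $34466 + $25631 = $93549.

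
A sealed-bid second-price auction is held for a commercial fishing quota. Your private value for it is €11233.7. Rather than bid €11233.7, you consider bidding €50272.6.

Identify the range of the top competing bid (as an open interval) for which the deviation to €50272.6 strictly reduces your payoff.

If the competing bid is below €11233.7, both bids win at the same price — no difference.
If it is above €50272.6, both bids lose — no difference.
If it lies strictly between €11233.7 and €50272.6, bidding your value loses (payoff 0) while bidding €50272.6 wins at a price above your value (payoff negative).
So the deviation strictly hurts on the open interval (€11233.7, €50272.6).

(€11233.7, €50272.6)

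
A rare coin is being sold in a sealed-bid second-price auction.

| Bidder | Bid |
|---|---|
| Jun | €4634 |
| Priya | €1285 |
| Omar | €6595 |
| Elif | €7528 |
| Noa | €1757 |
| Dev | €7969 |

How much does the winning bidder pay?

Highest bid: Dev at €7969, so Dev wins.
Second-highest bid: Elif at €7528 — that is the price the winner pays.

€7528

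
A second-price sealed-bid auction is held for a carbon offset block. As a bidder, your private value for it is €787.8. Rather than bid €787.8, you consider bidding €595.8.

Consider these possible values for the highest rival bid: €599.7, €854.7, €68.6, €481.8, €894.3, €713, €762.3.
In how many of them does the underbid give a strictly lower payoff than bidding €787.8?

The deviation hurts exactly when the highest competing bid lies strictly between €595.8 and €787.8 — underbidding then forfeits a profitable win.
€599.7: inside the interval → strictly worse (loss €188.1).
€854.7: above both → same outcome either way.
€68.6: below both → same outcome either way.
€481.8: below both → same outcome either way.
€894.3: above both → same outcome either way.
€713: inside the interval → strictly worse (loss €74.8).
€762.3: inside the interval → strictly worse (loss €25.5).
Count: 3.

3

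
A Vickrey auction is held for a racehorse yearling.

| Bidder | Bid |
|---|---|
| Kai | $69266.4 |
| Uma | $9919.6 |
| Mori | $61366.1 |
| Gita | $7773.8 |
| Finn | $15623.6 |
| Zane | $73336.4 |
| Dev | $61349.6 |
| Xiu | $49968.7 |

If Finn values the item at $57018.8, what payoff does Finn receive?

$0

Highest bid: Zane at $73336.4, so Zane wins.
Second-highest bid: Kai at $69266.4 — that is the price the winner pays.
Finn did not win, so Finn pays nothing and receives nothing: payoff $0.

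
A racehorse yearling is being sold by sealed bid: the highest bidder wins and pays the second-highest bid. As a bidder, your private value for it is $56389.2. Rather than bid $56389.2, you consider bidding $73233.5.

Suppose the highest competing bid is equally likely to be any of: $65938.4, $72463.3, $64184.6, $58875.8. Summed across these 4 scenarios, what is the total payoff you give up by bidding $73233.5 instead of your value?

$35905.3

The deviation costs you only when the competing bid falls strictly between $56389.2 and $73233.5; elsewhere both bids give the same outcome.
$65938.4: truthful payoff $0, deviation payoff −$9549.2 → loss $9549.2.
$72463.3: truthful payoff $0, deviation payoff −$16074.1 → loss $16074.1.
$64184.6: truthful payoff $0, deviation payoff −$7795.4 → loss $7795.4.
$58875.8: truthful payoff $0, deviation payoff −$2486.6 → loss $2486.6.
Total loss = $9549.2 + $16074.1 + $7795.4 + $2486.6 = $35905.3.
In a second-price auction your bid sets only whether you win, not what you pay, so bidding your true value is weakly dominant.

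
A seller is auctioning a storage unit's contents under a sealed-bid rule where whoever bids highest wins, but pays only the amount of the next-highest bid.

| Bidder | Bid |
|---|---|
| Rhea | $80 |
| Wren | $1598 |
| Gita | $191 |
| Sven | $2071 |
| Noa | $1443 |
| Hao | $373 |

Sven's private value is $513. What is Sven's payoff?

−$1085

Highest bid: Sven at $2071, so Sven wins.
Second-highest bid: Wren at $1598 — that is the price the winner pays.
Sven's payoff = value − price = $513 − $1598 = −$1085.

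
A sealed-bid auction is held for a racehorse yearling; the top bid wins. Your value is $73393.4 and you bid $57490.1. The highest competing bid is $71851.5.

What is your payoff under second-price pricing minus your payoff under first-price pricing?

Your bid $57490.1 is below $71851.5, so you lose under either rule.
Payoff is $0 in both cases; difference = $0.

$0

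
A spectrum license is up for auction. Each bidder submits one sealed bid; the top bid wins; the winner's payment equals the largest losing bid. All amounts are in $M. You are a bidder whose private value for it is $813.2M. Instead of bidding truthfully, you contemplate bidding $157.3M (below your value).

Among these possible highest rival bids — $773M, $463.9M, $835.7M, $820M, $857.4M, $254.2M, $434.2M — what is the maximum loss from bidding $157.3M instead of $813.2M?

$773M: truthful gives $40.2M, deviation gives $0M → loss $40.2M.
$463.9M: truthful gives $349.3M, deviation gives $0M → loss $349.3M.
$835.7M: same outcome either way → loss $0M.
$820M: same outcome either way → loss $0M.
$857.4M: same outcome either way → loss $0M.
$254.2M: truthful gives $559M, deviation gives $0M → loss $559M.
$434.2M: truthful gives $379M, deviation gives $0M → loss $379M.
Maximum loss: $559M.

$559M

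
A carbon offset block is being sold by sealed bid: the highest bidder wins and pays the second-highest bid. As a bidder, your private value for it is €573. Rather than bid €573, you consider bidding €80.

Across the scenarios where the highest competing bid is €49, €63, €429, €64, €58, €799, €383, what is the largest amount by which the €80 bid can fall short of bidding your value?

€49: same outcome either way → loss €0.
€63: same outcome either way → loss €0.
€429: truthful gives €144, deviation gives €0 → loss €144.
€64: same outcome either way → loss €0.
€58: same outcome either way → loss €0.
€799: same outcome either way → loss €0.
€383: truthful gives €190, deviation gives €0 → loss €190.
Maximum loss: €190.

€190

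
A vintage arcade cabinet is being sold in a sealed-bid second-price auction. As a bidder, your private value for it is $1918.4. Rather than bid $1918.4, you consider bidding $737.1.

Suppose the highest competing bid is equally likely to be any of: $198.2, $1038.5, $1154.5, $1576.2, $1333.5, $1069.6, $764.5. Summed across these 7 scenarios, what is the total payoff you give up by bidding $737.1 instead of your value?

$4573.6

The deviation costs you only when the competing bid falls strictly between $737.1 and $1918.4; elsewhere both bids give the same outcome.
$198.2: outcomes coincide → loss $0.
$1038.5: truthful payoff $879.9, deviation payoff $0 → loss $879.9.
$1154.5: truthful payoff $763.9, deviation payoff $0 → loss $763.9.
$1576.2: truthful payoff $342.2, deviation payoff $0 → loss $342.2.
$1333.5: truthful payoff $584.9, deviation payoff $0 → loss $584.9.
$1069.6: truthful payoff $848.8, deviation payoff $0 → loss $848.8.
$764.5: truthful payoff $1153.9, deviation payoff $0 → loss $1153.9.
Total loss = $879.9 + $763.9 + $342.2 + $584.9 + $848.8 + $1153.9 = $4573.6.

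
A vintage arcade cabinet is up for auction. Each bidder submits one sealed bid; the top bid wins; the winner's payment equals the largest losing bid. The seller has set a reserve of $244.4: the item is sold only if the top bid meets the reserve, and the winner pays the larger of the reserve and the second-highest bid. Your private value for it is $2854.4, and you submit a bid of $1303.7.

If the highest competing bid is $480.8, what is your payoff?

Your bid $1303.7 is the highest and exceeds the reserve.
Price = max(second-highest bid, reserve) = max($480.8, $244.4) = $480.8.
Payoff = $2854.4 − $480.8 = $2373.6.

$2373.6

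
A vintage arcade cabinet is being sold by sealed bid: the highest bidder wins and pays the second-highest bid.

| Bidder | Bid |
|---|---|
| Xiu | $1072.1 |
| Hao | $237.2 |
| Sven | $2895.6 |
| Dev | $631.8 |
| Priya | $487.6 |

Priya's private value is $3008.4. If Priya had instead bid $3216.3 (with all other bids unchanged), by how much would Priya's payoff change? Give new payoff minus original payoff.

$112.8

The highest bid among the other bidders is $2895.6; Priya's bid doesn't change that.
Original bid $487.6: Priya is not highest (top rival bid is $2895.6); payoff $0.
Alternative bid $3216.3: Priya is highest, pays the top rival bid $2895.6; payoff $3008.4 − $2895.6 = $112.8.
Change in payoff = $112.8 − ($0) = $112.8.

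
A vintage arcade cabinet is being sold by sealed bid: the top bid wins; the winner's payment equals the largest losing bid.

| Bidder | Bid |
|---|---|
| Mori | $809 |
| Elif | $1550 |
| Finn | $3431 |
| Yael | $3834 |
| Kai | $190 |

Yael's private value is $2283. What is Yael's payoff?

Highest bid: Yael at $3834, so Yael wins.
Second-highest bid: Finn at $3431 — that is the price the winner pays.
Yael's payoff = value − price = $2283 − $3431 = −$1148.

−$1148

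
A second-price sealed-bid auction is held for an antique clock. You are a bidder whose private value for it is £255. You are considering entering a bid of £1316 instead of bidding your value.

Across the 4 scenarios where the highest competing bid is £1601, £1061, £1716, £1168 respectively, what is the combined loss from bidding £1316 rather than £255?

The deviation costs you only when the competing bid falls strictly between £255 and £1316; elsewhere both bids give the same outcome.
£1601: outcomes coincide → loss £0.
£1061: truthful payoff £0, deviation payoff −£806 → loss £806.
£1716: outcomes coincide → loss £0.
£1168: truthful payoff £0, deviation payoff −£913 → loss £913.
Total loss = £806 + £913 = £1719.
Because the price is fixed by the runner-up's bid, deviating from your value can only change a good outcome into a bad one — never the reverse.

£1719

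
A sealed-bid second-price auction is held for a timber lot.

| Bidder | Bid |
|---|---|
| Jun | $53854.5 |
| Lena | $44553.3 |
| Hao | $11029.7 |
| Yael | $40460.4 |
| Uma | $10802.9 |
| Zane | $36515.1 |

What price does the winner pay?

$44553.3

Highest bid: Jun at $53854.5, so Jun wins.
Second-highest bid: Lena at $44553.3 — that is the price the winner pays.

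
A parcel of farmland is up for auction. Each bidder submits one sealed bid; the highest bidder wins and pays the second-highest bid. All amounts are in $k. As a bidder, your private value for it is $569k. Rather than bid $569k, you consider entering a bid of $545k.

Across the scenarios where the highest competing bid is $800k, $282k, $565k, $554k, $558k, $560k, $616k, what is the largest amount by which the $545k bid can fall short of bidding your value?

$800k: same outcome either way → loss $0k.
$282k: same outcome either way → loss $0k.
$565k: truthful gives $4k, deviation gives $0k → loss $4k.
$554k: truthful gives $15k, deviation gives $0k → loss $15k.
$558k: truthful gives $11k, deviation gives $0k → loss $11k.
$560k: truthful gives $9k, deviation gives $0k → loss $9k.
$616k: same outcome either way → loss $0k.
Maximum loss: $15k.

$15k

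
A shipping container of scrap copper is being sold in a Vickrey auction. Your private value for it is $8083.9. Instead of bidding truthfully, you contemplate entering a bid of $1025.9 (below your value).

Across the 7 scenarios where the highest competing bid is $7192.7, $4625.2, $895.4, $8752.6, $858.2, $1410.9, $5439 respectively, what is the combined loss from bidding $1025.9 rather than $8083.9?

$13667.8

The deviation costs you only when the competing bid falls strictly between $1025.9 and $8083.9; elsewhere both bids give the same outcome.
$7192.7: truthful payoff $891.2, deviation payoff $0 → loss $891.2.
$4625.2: truthful payoff $3458.7, deviation payoff $0 → loss $3458.7.
$895.4: outcomes coincide → loss $0.
$8752.6: outcomes coincide → loss $0.
$858.2: outcomes coincide → loss $0.
$1410.9: truthful payoff $6673, deviation payoff $0 → loss $6673.
$5439: truthful payoff $2644.9, deviation payoff $0 → loss $2644.9.
Total loss = $891.2 + $3458.7 + $6673 + $2644.9 = $13667.8.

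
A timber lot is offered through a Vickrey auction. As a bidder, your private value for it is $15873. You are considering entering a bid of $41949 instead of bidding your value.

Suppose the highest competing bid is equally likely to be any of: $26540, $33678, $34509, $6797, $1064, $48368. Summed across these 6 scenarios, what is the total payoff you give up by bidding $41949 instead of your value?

The deviation costs you only when the competing bid falls strictly between $15873 and $41949; elsewhere both bids give the same outcome.
$26540: truthful payoff $0, deviation payoff −$10667 → loss $10667.
$33678: truthful payoff $0, deviation payoff −$17805 → loss $17805.
$34509: truthful payoff $0, deviation payoff −$18636 → loss $18636.
$6797: outcomes coincide → loss $0.
$1064: outcomes coincide → loss $0.
$48368: outcomes coincide → loss $0.
Total loss = $10667 + $17805 + $18636 = $47108.

$47108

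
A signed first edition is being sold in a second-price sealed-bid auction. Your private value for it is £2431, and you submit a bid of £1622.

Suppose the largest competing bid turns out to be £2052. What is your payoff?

Your bid £1622 is below the highest competing bid £2052, so you lose.
A losing bidder pays nothing and receives nothing: payoff = £0.

£0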